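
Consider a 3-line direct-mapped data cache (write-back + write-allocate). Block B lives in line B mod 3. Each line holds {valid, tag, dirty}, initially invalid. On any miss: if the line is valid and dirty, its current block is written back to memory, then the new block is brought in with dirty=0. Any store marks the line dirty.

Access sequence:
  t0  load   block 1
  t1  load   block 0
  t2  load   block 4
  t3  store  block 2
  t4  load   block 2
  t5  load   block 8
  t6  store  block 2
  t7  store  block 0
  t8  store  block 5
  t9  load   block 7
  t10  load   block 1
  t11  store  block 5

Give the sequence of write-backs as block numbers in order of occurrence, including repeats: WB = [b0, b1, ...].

0: R B1 -> L1 miss  d=-]
1: R B0 -> L0 miss  d=-]
2: R B4 -> L1 miss  d=-]
3: W B2 -> L2 miss  d=D]
4: R B2 -> L2 hit  d=D]
5: R B8 -> L2 miss wb->B2  d=-]
6: W B2 -> L2 miss  d=D]
7: W B0 -> L0 hit  d=D]
8: W B5 -> L2 miss wb->B2  d=D]
9: R B7 -> L1 miss  d=-]
10: R B1 -> L1 miss  d=-]
11: W B5 -> L2 hit  d=D]

WB = [2, 2]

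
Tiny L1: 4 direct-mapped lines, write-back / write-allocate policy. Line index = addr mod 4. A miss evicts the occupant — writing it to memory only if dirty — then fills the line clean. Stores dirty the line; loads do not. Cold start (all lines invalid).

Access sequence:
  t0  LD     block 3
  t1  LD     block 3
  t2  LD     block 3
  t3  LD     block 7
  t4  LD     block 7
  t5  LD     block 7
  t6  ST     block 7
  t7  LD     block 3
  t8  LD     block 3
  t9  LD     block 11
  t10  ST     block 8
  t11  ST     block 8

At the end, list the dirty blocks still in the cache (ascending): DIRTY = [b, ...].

0: R B3 → L3 miss [-]
1: R B3 → L3 hit [-]
2: R B3 → L3 hit [-]
3: R B7 → L3 miss [-]
4: R B7 → L3 hit [-]
5: R B7 → L3 hit [-]
6: W B7 → L3 hit [D]
7: R B3 → L3 miss wb→B7 [-]
8: R B3 → L3 hit [-]
9: R B11 → L3 miss [-]
10: W B8 → L0 miss [D]
11: W B8 → L0 hit [D]

DIRTY = [8]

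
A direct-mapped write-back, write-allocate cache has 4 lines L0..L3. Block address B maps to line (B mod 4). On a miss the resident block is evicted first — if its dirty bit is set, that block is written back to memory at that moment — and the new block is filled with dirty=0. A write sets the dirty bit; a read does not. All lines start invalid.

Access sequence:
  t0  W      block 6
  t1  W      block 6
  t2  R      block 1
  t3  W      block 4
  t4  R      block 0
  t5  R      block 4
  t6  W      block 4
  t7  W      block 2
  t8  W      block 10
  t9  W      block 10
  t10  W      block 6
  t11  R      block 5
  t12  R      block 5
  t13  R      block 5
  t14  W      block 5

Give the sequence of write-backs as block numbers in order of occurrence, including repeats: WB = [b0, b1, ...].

WB = [4, 6, 2, 10]

0: W B6 → L2 miss [D]
1: W B6 → L2 hit [D]
2: R B1 → L1 miss [-]
3: W B4 → L0 miss [D]
4: R B0 → L0 miss wb→B4 [-]
5: R B4 → L0 miss [-]
6: W B4 → L0 hit [D]
7: W B2 → L2 miss wb→B6 [D]
8: W B10 → L2 miss wb→B2 [D]
9: W B10 → L2 hit [D]
10: W B6 → L2 miss wb→B10 [D]
11: R B5 → L1 miss [-]
12: R B5 → L1 hit [-]
13: R B5 → L1 hit [-]
14: W B5 → L1 hit [D]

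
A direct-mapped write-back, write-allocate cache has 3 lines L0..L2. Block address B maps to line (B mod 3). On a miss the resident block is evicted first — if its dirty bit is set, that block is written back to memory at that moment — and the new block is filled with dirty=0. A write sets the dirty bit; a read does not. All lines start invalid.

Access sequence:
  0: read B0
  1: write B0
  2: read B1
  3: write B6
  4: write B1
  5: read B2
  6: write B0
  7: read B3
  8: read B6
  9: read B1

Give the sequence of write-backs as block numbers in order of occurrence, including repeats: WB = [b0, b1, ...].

WB = [0, 6, 0]

0: R B0 -> L0 miss  d=-]
1: W B0 -> L0 hit  d=D]
2: R B1 -> L1 miss  d=-]
3: W B6 -> L0 miss wb->B0  d=D]
4: W B1 -> L1 hit  d=D]
5: R B2 -> L2 miss  d=-]
6: W B0 -> L0 miss wb->B6  d=D]
7: R B3 -> L0 miss wb->B0  d=-]
8: R B6 -> L0 miss  d=-]
9: R B1 -> L1 hit  d=D]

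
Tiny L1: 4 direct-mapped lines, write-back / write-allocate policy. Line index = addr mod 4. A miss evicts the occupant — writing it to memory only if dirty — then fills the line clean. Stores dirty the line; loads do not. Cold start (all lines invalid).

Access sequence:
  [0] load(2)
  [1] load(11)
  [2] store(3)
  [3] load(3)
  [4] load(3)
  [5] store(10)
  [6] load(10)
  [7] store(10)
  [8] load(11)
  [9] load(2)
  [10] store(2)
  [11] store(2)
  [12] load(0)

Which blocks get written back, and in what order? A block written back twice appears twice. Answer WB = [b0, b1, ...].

  0 | R B2 → L2 miss [-]
  1 | R B11 → L3 miss [-]
  2 | W B3 → L3 miss [D]
  3 | R B3 → L3 hit [D]
  4 | R B3 → L3 hit [D]
  5 | W B10 → L2 miss [D]
  6 | R B10 → L2 hit [D]
  7 | W B10 → L2 hit [D]
  8 | R B11 → L3 miss wb→B3 [-]
  9 | R B2 → L2 miss wb→B10 [-]
  10 | W B2 → L2 hit [D]
  11 | W B2 → L2 hit [D]
  12 | R B0 → L0 miss [-]

WB = [3, 10]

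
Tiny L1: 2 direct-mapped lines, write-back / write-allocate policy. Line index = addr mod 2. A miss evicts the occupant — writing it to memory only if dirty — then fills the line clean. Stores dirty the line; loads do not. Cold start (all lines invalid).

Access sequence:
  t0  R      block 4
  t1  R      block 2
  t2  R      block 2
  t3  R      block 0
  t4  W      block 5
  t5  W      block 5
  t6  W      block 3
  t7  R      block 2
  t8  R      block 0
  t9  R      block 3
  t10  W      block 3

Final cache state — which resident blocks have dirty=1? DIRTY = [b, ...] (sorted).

DIRTY = [3]

0: R B4 → L0 miss [-]
1: R B2 → L0 miss [-]
2: R B2 → L0 hit [-]
3: R B0 → L0 miss [-]
4: W B5 → L1 miss [D]
5: W B5 → L1 hit [D]
6: W B3 → L1 miss wb→B5 [D]
7: R B2 → L0 miss [-]
8: R B0 → L0 miss [-]
9: R B3 → L1 hit [D]
10: W B3 → L1 hit [D]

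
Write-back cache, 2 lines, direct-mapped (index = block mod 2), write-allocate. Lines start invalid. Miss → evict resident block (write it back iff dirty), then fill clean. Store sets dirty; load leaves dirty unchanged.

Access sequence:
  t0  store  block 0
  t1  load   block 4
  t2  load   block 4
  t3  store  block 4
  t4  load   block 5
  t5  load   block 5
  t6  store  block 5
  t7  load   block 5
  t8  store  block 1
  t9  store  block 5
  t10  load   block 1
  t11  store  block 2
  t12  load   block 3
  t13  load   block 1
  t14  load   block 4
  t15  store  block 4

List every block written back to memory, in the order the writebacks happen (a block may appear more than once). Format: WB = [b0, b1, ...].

0: W B0 -> L0 miss  d=D]
1: R B4 -> L0 miss wb->B0  d=-]
2: R B4 -> L0 hit  d=-]
3: W B4 -> L0 hit  d=D]
4: R B5 -> L1 miss  d=-]
5: R B5 -> L1 hit  d=-]
6: W B5 -> L1 hit  d=D]
7: R B5 -> L1 hit  d=D]
8: W B1 -> L1 miss wb->B5  d=D]
9: W B5 -> L1 miss wb->B1  d=D]
10: R B1 -> L1 miss wb->B5  d=-]
11: W B2 -> L0 miss wb->B4  d=D]
12: R B3 -> L1 miss  d=-]
13: R B1 -> L1 miss  d=-]
14: R B4 -> L0 miss wb->B2  d=-]
15: W B4 -> L0 hit  d=D]

WB = [0, 5, 1, 5, 4, 2]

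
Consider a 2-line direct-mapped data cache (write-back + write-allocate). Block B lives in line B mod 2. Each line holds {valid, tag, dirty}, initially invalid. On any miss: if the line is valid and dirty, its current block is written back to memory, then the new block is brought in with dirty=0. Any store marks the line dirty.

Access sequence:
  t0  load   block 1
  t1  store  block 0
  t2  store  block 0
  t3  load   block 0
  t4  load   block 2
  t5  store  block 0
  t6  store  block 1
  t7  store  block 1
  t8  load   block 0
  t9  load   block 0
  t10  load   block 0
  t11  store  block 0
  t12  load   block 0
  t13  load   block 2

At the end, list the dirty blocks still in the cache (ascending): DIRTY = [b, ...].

  0 | R B1 → L1 miss [-]
  1 | W B0 → L0 miss [D]
  2 | W B0 → L0 hit [D]
  3 | R B0 → L0 hit [D]
  4 | R B2 → L0 miss wb→B0 [-]
  5 | W B0 → L0 miss [D]
  6 | W B1 → L1 hit [D]
  7 | W B1 → L1 hit [D]
  8 | R B0 → L0 hit [D]
  9 | R B0 → L0 hit [D]
  10 | R B0 → L0 hit [D]
  11 | W B0 → L0 hit [D]
  12 | R B0 → L0 hit [D]
  13 | R B2 → L0 miss wb→B0 [-]

DIRTY = [1]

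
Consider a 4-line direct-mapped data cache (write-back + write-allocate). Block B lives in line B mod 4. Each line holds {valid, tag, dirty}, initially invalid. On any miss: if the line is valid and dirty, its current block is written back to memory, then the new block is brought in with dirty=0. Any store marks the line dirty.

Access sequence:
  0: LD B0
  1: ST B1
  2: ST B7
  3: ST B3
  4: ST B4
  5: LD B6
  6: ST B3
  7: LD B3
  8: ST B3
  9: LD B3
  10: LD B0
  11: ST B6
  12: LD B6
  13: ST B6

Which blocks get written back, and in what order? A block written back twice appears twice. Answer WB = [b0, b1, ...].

WB = [7, 4]

  0 | R B0 → L0 miss [-]
  1 | W B1 → L1 miss [D]
  2 | W B7 → L3 miss [D]
  3 | W B3 → L3 miss wb→B7 [D]
  4 | W B4 → L0 miss [D]
  5 | R B6 → L2 miss [-]
  6 | W B3 → L3 hit [D]
  7 | R B3 → L3 hit [D]
  8 | W B3 → L3 hit [D]
  9 | R B3 → L3 hit [D]
  10 | R B0 → L0 miss wb→B4 [-]
  11 | W B6 → L2 hit [D]
  12 | R B6 → L2 hit [D]
  13 | W B6 → L2 hit [D]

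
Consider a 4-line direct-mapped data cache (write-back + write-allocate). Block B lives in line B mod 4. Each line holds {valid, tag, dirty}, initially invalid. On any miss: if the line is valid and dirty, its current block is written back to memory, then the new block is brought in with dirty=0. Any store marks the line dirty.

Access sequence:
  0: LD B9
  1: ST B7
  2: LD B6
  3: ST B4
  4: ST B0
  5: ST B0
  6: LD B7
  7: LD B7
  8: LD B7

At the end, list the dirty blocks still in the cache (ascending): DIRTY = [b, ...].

  0 | R B9 → L1 miss [-]
  1 | W B7 → L3 miss [D]
  2 | R B6 → L2 miss [-]
  3 | W B4 → L0 miss [D]
  4 | W B0 → L0 miss wb→B4 [D]
  5 | W B0 → L0 hit [D]
  6 | R B7 → L3 hit [D]
  7 | R B7 → L3 hit [D]
  8 | R B7 → L3 hit [D]

DIRTY = [0, 7]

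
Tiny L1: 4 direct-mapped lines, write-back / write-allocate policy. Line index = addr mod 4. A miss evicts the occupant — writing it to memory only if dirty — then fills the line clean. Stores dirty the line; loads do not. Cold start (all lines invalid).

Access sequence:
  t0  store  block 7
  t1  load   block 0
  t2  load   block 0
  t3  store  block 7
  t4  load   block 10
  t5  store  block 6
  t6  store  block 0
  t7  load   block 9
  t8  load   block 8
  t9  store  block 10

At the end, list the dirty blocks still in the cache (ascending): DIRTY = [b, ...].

  0 | W B7 → L3 miss [D]
  1 | R B0 → L0 miss [-]
  2 | R B0 → L0 hit [-]
  3 | W B7 → L3 hit [D]
  4 | R B10 → L2 miss [-]
  5 | W B6 → L2 miss [D]
  6 | W B0 → L0 hit [D]
  7 | R B9 → L1 miss [-]
  8 | R B8 → L0 miss wb→B0 [-]
  9 | W B10 → L2 miss wb→B6 [D]

DIRTY = [7, 10]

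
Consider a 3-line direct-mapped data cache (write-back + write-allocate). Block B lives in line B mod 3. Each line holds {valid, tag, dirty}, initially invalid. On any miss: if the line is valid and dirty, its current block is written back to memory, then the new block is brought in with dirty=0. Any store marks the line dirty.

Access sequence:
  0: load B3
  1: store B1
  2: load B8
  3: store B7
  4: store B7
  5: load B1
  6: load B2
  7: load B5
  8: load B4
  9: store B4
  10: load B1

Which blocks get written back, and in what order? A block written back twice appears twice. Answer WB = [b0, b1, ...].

  0 | R B3 → L0 miss [-]
  1 | W B1 → L1 miss [D]
  2 | R B8 → L2 miss [-]
  3 | W B7 → L1 miss wb→B1 [D]
  4 | W B7 → L1 hit [D]
  5 | R B1 → L1 miss wb→B7 [-]
  6 | R B2 → L2 miss [-]
  7 | R B5 → L2 miss [-]
  8 | R B4 → L1 miss [-]
  9 | W B4 → L1 hit [D]
  10 | R B1 → L1 miss wb→B4 [-]

WB = [1, 7, 4]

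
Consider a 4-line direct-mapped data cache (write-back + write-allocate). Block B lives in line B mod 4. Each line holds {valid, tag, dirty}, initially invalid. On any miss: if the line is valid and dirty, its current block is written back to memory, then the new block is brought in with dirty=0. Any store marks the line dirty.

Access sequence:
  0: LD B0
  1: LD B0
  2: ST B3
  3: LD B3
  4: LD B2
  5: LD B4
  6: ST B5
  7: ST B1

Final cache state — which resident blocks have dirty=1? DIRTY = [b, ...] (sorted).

DIRTY = [1, 3]

  0 | R B0 → L0 miss [-]
  1 | R B0 → L0 hit [-]
  2 | W B3 → L3 miss [D]
  3 | R B3 → L3 hit [D]
  4 | R B2 → L2 miss [-]
  5 | R B4 → L0 miss [-]
  6 | W B5 → L1 miss [D]
  7 | W B1 → L1 miss wb→B5 [D]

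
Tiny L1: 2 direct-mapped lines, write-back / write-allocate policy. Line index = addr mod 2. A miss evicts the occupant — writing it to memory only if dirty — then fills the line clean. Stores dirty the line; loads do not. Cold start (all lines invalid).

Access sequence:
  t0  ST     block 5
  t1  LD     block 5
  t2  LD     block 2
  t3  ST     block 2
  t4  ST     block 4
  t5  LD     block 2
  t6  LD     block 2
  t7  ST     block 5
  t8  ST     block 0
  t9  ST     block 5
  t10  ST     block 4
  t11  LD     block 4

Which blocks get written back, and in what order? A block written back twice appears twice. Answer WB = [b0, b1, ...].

WB = [2, 4, 0]

0: W B5 -> L1 miss  d=D]
1: R B5 -> L1 hit  d=D]
2: R B2 -> L0 miss  d=-]
3: W B2 -> L0 hit  d=D]
4: W B4 -> L0 miss wb->B2  d=D]
5: R B2 -> L0 miss wb->B4  d=-]
6: R B2 -> L0 hit  d=-]
7: W B5 -> L1 hit  d=D]
8: W B0 -> L0 miss  d=D]
9: W B5 -> L1 hit  d=D]
10: W B4 -> L0 miss wb->B0  d=D]
11: R B4 -> L0 hit  d=D]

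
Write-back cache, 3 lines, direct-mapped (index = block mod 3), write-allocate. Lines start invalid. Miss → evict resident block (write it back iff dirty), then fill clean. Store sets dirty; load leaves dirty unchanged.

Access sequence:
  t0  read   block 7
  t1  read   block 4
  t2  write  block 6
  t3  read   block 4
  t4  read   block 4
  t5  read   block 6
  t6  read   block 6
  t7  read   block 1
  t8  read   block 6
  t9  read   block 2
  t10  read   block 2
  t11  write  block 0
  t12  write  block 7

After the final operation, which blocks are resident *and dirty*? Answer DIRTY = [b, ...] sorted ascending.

DIRTY = [0, 7]

0: R B7 → L1 miss [-]
1: R B4 → L1 miss [-]
2: W B6 → L0 miss [D]
3: R B4 → L1 hit [-]
4: R B4 → L1 hit [-]
5: R B6 → L0 hit [D]
6: R B6 → L0 hit [D]
7: R B1 → L1 miss [-]
8: R B6 → L0 hit [D]
9: R B2 → L2 miss [-]
10: R B2 → L2 hit [-]
11: W B0 → L0 miss wb→B6 [D]
12: W B7 → L1 miss [D]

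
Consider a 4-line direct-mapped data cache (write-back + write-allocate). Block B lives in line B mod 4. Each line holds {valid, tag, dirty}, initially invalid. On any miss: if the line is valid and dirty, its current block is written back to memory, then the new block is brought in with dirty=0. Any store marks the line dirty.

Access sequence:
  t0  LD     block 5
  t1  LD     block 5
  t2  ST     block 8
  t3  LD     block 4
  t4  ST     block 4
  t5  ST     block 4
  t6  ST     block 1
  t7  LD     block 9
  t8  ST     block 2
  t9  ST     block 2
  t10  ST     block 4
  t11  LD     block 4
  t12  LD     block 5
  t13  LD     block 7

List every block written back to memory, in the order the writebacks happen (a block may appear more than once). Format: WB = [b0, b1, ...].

0: R B5 -> L1 miss  d=-]
1: R B5 -> L1 hit  d=-]
2: W B8 -> L0 miss  d=D]
3: R B4 -> L0 miss wb->B8  d=-]
4: W B4 -> L0 hit  d=D]
5: W B4 -> L0 hit  d=D]
6: W B1 -> L1 miss  d=D]
7: R B9 -> L1 miss wb->B1  d=-]
8: W B2 -> L2 miss  d=D]
9: W B2 -> L2 hit  d=D]
10: W B4 -> L0 hit  d=D]
11: R B4 -> L0 hit  d=D]
12: R B5 -> L1 miss  d=-]
13: R B7 -> L3 miss  d=-]

WB = [8, 1]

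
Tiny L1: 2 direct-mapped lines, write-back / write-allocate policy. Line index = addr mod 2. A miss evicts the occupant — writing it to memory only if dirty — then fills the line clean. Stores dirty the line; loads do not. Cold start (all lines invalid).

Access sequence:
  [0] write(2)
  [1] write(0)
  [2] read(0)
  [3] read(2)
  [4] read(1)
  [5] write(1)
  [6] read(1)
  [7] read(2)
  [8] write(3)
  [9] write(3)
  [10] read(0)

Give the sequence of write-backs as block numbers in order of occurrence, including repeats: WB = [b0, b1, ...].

0: W B2 → L0 miss [D]
1: W B0 → L0 miss wb→B2 [D]
2: R B0 → L0 hit [D]
3: R B2 → L0 miss wb→B0 [-]
4: R B1 → L1 miss [-]
5: W B1 → L1 hit [D]
6: R B1 → L1 hit [D]
7: R B2 → L0 hit [-]
8: W B3 → L1 miss wb→B1 [D]
9: W B3 → L1 hit [D]
10: R B0 → L0 miss [-]

WB = [2, 0, 1]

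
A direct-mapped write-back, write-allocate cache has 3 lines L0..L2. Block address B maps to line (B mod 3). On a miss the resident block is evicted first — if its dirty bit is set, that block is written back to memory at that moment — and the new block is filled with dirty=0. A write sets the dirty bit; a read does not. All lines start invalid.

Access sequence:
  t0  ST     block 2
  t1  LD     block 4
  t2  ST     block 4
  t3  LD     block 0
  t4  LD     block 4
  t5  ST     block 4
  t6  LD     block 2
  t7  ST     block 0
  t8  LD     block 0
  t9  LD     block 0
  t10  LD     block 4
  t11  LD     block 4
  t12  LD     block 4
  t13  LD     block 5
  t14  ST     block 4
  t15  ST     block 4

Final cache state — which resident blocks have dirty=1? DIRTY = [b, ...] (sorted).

DIRTY = [0, 4]

  0 | W B2 → L2 miss [D]
  1 | R B4 → L1 miss [-]
  2 | W B4 → L1 hit [D]
  3 | R B0 → L0 miss [-]
  4 | R B4 → L1 hit [D]
  5 | W B4 → L1 hit [D]
  6 | R B2 → L2 hit [D]
  7 | W B0 → L0 hit [D]
  8 | R B0 → L0 hit [D]
  9 | R B0 → L0 hit [D]
  10 | R B4 → L1 hit [D]
  11 | R B4 → L1 hit [D]
  12 | R B4 → L1 hit [D]
  13 | R B5 → L2 miss wb→B2 [-]
  14 | W B4 → L1 hit [D]
  15 | W B4 → L1 hit [D]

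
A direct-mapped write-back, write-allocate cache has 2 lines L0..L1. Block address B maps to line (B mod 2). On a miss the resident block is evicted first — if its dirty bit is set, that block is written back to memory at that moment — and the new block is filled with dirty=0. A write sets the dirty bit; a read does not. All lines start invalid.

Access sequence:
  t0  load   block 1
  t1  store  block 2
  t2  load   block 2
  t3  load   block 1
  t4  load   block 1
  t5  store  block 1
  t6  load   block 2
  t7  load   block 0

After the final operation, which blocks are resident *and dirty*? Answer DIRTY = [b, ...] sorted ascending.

  0 | R B1 → L1 miss [-]
  1 | W B2 → L0 miss [D]
  2 | R B2 → L0 hit [D]
  3 | R B1 → L1 hit [-]
  4 | R B1 → L1 hit [-]
  5 | W B1 → L1 hit [D]
  6 | R B2 → L0 hit [D]
  7 | R B0 → L0 miss wb→B2 [-]

DIRTY = [1]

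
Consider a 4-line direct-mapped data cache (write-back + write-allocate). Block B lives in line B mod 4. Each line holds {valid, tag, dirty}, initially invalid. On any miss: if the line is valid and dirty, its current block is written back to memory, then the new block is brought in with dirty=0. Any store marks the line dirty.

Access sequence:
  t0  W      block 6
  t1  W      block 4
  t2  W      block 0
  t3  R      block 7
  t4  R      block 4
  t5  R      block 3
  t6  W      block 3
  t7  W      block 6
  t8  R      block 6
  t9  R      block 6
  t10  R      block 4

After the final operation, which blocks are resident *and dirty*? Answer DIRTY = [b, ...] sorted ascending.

0: W B6 -> L2 miss  d=D]
1: W B4 -> L0 miss  d=D]
2: W B0 -> L0 miss wb->B4  d=D]
3: R B7 -> L3 miss  d=-]
4: R B4 -> L0 miss wb->B0  d=-]
5: R B3 -> L3 miss  d=-]
6: W B3 -> L3 hit  d=D]
7: W B6 -> L2 hit  d=D]
8: R B6 -> L2 hit  d=D]
9: R B6 -> L2 hit  d=D]
10: R B4 -> L0 hit  d=-]

DIRTY = [3, 6]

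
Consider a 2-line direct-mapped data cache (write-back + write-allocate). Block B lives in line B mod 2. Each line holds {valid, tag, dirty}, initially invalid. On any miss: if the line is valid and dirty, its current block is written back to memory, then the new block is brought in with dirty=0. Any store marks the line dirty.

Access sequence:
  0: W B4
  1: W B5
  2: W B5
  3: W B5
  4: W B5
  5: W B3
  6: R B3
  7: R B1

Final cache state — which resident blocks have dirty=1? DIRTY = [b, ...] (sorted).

  0 | W B4 → L0 miss [D]
  1 | W B5 → L1 miss [D]
  2 | W B5 → L1 hit [D]
  3 | W B5 → L1 hit [D]
  4 | W B5 → L1 hit [D]
  5 | W B3 → L1 miss wb→B5 [D]
  6 | R B3 → L1 hit [D]
  7 | R B1 → L1 miss wb→B3 [-]

DIRTY = [4]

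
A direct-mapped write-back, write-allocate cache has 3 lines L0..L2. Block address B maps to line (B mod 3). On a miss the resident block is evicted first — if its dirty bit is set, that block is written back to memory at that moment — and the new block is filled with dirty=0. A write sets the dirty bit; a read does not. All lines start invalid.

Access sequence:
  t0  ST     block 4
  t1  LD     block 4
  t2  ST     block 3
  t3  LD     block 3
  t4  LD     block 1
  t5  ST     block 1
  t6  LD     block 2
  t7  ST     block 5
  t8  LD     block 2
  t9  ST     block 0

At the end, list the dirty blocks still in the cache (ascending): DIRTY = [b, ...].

0: W B4 -> L1 miss  d=D]
1: R B4 -> L1 hit  d=D]
2: W B3 -> L0 miss  d=D]
3: R B3 -> L0 hit  d=D]
4: R B1 -> L1 miss wb->B4  d=-]
5: W B1 -> L1 hit  d=D]
6: R B2 -> L2 miss  d=-]
7: W B5 -> L2 miss  d=D]
8: R B2 -> L2 miss wb->B5  d=-]
9: W B0 -> L0 miss wb->B3  d=D]

DIRTY = [0, 1]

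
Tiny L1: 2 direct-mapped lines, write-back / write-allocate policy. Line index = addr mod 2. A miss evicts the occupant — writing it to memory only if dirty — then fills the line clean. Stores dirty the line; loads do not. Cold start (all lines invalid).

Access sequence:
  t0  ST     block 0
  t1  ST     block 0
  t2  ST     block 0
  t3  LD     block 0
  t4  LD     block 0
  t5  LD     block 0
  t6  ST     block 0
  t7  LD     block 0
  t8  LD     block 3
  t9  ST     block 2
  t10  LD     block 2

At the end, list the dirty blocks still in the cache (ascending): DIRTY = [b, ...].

DIRTY = [2]

0: W B0 -> L0 miss  d=D]
1: W B0 -> L0 hit  d=D]
2: W B0 -> L0 hit  d=D]
3: R B0 -> L0 hit  d=D]
4: R B0 -> L0 hit  d=D]
5: R B0 -> L0 hit  d=D]
6: W B0 -> L0 hit  d=D]
7: R B0 -> L0 hit  d=D]
8: R B3 -> L1 miss  d=-]
9: W B2 -> L0 miss wb->B0  d=D]
10: R B2 -> L0 hit  d=D]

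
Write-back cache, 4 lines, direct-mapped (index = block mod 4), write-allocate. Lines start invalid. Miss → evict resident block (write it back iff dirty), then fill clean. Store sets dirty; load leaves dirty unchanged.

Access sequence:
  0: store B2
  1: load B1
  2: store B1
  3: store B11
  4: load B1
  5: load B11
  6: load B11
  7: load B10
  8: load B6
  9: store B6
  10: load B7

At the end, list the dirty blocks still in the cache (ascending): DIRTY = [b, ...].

DIRTY = [1, 6]

  0 | W B2 → L2 miss [D]
  1 | R B1 → L1 miss [-]
  2 | W B1 → L1 hit [D]
  3 | W B11 → L3 miss [D]
  4 | R B1 → L1 hit [D]
  5 | R B11 → L3 hit [D]
  6 | R B11 → L3 hit [D]
  7 | R B10 → L2 miss wb→B2 [-]
  8 | R B6 → L2 miss [-]
  9 | W B6 → L2 hit [D]
  10 | R B7 → L3 miss wb→B11 [-]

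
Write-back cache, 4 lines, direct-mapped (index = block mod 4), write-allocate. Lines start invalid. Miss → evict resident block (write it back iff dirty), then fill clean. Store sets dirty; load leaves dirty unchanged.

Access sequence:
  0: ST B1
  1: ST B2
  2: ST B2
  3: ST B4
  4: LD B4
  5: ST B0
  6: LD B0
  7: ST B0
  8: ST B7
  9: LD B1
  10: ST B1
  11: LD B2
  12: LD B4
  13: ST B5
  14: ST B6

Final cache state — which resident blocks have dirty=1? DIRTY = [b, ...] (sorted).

DIRTY = [5, 6, 7]

0: W B1 → L1 miss [D]
1: W B2 → L2 miss [D]
2: W B2 → L2 hit [D]
3: W B4 → L0 miss [D]
4: R B4 → L0 hit [D]
5: W B0 → L0 miss wb→B4 [D]
6: R B0 → L0 hit [D]
7: W B0 → L0 hit [D]
8: W B7 → L3 miss [D]
9: R B1 → L1 hit [D]
10: W B1 → L1 hit [D]
11: R B2 → L2 hit [D]
12: R B4 → L0 miss wb→B0 [-]
13: W B5 → L1 miss wb→B1 [D]
14: W B6 → L2 miss wb→B2 [D]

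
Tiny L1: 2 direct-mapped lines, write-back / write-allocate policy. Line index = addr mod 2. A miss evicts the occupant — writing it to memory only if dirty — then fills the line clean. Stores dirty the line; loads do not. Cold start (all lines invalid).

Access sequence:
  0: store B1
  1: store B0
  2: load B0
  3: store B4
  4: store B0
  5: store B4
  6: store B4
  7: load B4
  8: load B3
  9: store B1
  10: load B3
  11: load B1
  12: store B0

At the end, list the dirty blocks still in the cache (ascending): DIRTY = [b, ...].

DIRTY = [0]

0: W B1 → L1 miss [D]
1: W B0 → L0 miss [D]
2: R B0 → L0 hit [D]
3: W B4 → L0 miss wb→B0 [D]
4: W B0 → L0 miss wb→B4 [D]
5: W B4 → L0 miss wb→B0 [D]
6: W B4 → L0 hit [D]
7: R B4 → L0 hit [D]
8: R B3 → L1 miss wb→B1 [-]
9: W B1 → L1 miss [D]
10: R B3 → L1 miss wb→B1 [-]
11: R B1 → L1 miss [-]
12: W B0 → L0 miss wb→B4 [D]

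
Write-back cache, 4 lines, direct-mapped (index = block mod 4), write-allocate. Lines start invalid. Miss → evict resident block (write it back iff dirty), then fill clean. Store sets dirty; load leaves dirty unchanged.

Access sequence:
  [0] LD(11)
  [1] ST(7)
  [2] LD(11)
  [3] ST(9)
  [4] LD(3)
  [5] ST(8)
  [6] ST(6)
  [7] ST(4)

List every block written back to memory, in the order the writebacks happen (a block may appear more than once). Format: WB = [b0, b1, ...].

  0 | R B11 → L3 miss [-]
  1 | W B7 → L3 miss [D]
  2 | R B11 → L3 miss wb→B7 [-]
  3 | W B9 → L1 miss [D]
  4 | R B3 → L3 miss [-]
  5 | W B8 → L0 miss [D]
  6 | W B6 → L2 miss [D]
  7 | W B4 → L0 miss wb→B8 [D]

WB = [7, 8]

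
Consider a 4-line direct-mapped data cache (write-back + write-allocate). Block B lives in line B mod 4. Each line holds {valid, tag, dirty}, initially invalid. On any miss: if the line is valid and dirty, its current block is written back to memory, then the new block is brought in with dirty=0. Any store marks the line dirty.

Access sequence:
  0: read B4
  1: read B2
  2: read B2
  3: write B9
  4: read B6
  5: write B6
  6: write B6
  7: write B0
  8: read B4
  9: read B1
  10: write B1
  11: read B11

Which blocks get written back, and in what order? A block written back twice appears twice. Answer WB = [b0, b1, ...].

0: R B4 → L0 miss [-]
1: R B2 → L2 miss [-]
2: R B2 → L2 hit [-]
3: W B9 → L1 miss [D]
4: R B6 → L2 miss [-]
5: W B6 → L2 hit [D]
6: W B6 → L2 hit [D]
7: W B0 → L0 miss [D]
8: R B4 → L0 miss wb→B0 [-]
9: R B1 → L1 miss wb→B9 [-]
10: W B1 → L1 hit [D]
11: R B11 → L3 miss [-]

WB = [0, 9]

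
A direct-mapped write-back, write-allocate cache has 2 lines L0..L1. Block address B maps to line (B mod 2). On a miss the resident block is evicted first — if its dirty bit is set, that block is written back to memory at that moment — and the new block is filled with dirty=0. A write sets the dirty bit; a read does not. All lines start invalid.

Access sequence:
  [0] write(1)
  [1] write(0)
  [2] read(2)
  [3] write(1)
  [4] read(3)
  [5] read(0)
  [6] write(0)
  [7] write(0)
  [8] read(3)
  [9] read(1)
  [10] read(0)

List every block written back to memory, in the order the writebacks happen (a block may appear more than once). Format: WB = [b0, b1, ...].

WB = [0, 1]

0: W B1 → L1 miss [D]
1: W B0 → L0 miss [D]
2: R B2 → L0 miss wb→B0 [-]
3: W B1 → L1 hit [D]
4: R B3 → L1 miss wb→B1 [-]
5: R B0 → L0 miss [-]
6: W B0 → L0 hit [D]
7: W B0 → L0 hit [D]
8: R B3 → L1 hit [-]
9: R B1 → L1 miss [-]
10: R B0 → L0 hit [D]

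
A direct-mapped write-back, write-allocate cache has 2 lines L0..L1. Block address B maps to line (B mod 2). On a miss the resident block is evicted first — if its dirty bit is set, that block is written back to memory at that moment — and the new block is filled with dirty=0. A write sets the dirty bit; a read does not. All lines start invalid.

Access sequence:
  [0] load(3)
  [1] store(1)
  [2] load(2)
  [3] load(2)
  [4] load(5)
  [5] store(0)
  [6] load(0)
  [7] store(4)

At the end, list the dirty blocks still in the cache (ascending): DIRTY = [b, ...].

DIRTY = [4]

0: R B3 → L1 miss [-]
1: W B1 → L1 miss [D]
2: R B2 → L0 miss [-]
3: R B2 → L0 hit [-]
4: R B5 → L1 miss wb→B1 [-]
5: W B0 → L0 miss [D]
6: R B0 → L0 hit [D]
7: W B4 → L0 miss wb→B0 [D]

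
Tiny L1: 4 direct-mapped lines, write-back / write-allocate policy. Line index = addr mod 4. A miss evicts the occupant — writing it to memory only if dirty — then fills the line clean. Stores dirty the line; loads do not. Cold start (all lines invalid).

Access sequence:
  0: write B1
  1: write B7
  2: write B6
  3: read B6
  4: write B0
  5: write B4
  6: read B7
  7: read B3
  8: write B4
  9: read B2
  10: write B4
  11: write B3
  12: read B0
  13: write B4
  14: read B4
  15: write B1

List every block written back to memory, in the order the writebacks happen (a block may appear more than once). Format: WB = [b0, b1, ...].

WB = [0, 7, 6, 4]

0: W B1 → L1 miss [D]
1: W B7 → L3 miss [D]
2: W B6 → L2 miss [D]
3: R B6 → L2 hit [D]
4: W B0 → L0 miss [D]
5: W B4 → L0 miss wb→B0 [D]
6: R B7 → L3 hit [D]
7: R B3 → L3 miss wb→B7 [-]
8: W B4 → L0 hit [D]
9: R B2 → L2 miss wb→B6 [-]
10: W B4 → L0 hit [D]
11: W B3 → L3 hit [D]
12: R B0 → L0 miss wb→B4 [-]
13: W B4 → L0 miss [D]
14: R B4 → L0 hit [D]
15: W B1 → L1 hit [D]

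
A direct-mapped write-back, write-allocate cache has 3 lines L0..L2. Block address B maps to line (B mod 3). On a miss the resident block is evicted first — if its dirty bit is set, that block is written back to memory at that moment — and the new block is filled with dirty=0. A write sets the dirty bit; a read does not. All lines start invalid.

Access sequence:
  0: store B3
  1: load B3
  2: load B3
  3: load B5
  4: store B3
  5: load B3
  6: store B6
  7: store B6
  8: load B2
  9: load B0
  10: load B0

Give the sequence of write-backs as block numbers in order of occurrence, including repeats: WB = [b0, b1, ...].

0: W B3 → L0 miss [D]
1: R B3 → L0 hit [D]
2: R B3 → L0 hit [D]
3: R B5 → L2 miss [-]
4: W B3 → L0 hit [D]
5: R B3 → L0 hit [D]
6: W B6 → L0 miss wb→B3 [D]
7: W B6 → L0 hit [D]
8: R B2 → L2 miss [-]
9: R B0 → L0 miss wb→B6 [-]
10: R B0 → L0 hit [-]

WB = [3, 6]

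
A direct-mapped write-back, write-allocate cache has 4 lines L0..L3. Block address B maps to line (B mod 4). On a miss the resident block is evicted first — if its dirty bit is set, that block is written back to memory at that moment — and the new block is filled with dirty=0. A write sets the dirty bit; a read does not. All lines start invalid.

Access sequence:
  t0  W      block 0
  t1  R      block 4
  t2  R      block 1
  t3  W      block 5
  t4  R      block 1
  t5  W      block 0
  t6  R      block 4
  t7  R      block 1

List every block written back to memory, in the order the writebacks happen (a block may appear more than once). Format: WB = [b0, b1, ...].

  0 | W B0 → L0 miss [D]
  1 | R B4 → L0 miss wb→B0 [-]
  2 | R B1 → L1 miss [-]
  3 | W B5 → L1 miss [D]
  4 | R B1 → L1 miss wb→B5 [-]
  5 | W B0 → L0 miss [D]
  6 | R B4 → L0 miss wb→B0 [-]
  7 | R B1 → L1 hit [-]

WB = [0, 5, 0]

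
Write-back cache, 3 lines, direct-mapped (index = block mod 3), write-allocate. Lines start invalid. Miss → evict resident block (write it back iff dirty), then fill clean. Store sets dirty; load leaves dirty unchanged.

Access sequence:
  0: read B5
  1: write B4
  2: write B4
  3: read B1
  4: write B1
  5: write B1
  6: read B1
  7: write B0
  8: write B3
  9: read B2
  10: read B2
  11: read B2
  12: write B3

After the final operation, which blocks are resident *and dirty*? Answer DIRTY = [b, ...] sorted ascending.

DIRTY = [1, 3]

  0 | R B5 → L2 miss [-]
  1 | W B4 → L1 miss [D]
  2 | W B4 → L1 hit [D]
  3 | R B1 → L1 miss wb→B4 [-]
  4 | W B1 → L1 hit [D]
  5 | W B1 → L1 hit [D]
  6 | R B1 → L1 hit [D]
  7 | W B0 → L0 miss [D]
  8 | W B3 → L0 miss wb→B0 [D]
  9 | R B2 → L2 miss [-]
  10 | R B2 → L2 hit [-]
  11 | R B2 → L2 hit [-]
  12 | W B3 → L0 hit [D]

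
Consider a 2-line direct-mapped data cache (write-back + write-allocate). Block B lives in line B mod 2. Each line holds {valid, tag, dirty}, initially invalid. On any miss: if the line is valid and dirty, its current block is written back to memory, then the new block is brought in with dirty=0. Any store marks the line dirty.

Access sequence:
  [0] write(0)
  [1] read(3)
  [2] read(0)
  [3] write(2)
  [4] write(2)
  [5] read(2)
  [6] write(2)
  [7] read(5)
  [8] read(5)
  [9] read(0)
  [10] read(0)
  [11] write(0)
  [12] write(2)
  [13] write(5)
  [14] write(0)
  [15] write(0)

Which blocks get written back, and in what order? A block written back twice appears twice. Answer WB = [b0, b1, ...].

0: W B0 -> L0 miss  d=D]
1: R B3 -> L1 miss  d=-]
2: R B0 -> L0 hit  d=D]
3: W B2 -> L0 miss wb->B0  d=D]
4: W B2 -> L0 hit  d=D]
5: R B2 -> L0 hit  d=D]
6: W B2 -> L0 hit  d=D]
7: R B5 -> L1 miss  d=-]
8: R B5 -> L1 hit  d=-]
9: R B0 -> L0 miss wb->B2  d=-]
10: R B0 -> L0 hit  d=-]
11: W B0 -> L0 hit  d=D]
12: W B2 -> L0 miss wb->B0  d=D]
13: W B5 -> L1 hit  d=D]
14: W B0 -> L0 miss wb->B2  d=D]
15: W B0 -> L0 hit  d=D]

WB = [0, 2, 0, 2]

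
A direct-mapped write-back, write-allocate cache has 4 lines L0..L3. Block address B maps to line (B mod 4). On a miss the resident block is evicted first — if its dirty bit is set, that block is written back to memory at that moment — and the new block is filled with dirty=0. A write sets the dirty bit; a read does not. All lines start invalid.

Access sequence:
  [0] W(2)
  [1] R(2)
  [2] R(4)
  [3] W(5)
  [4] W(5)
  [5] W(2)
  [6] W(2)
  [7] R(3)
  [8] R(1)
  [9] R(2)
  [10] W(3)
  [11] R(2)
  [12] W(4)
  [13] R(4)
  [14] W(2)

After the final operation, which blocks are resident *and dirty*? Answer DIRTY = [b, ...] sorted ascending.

0: W B2 -> L2 miss  d=D]
1: R B2 -> L2 hit  d=D]
2: R B4 -> L0 miss  d=-]
3: W B5 -> L1 miss  d=D]
4: W B5 -> L1 hit  d=D]
5: W B2 -> L2 hit  d=D]
6: W B2 -> L2 hit  d=D]
7: R B3 -> L3 miss  d=-]
8: R B1 -> L1 miss wb->B5  d=-]
9: R B2 -> L2 hit  d=D]
10: W B3 -> L3 hit  d=D]
11: R B2 -> L2 hit  d=D]
12: W B4 -> L0 hit  d=D]
13: R B4 -> L0 hit  d=D]
14: W B2 -> L2 hit  d=D]

DIRTY = [2, 3, 4]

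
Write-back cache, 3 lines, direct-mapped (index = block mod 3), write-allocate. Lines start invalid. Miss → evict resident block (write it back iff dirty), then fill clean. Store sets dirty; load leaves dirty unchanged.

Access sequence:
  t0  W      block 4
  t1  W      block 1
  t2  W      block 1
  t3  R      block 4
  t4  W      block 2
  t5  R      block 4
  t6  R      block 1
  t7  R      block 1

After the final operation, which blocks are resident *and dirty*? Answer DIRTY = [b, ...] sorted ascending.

DIRTY = [2]

0: W B4 → L1 miss [D]
1: W B1 → L1 miss wb→B4 [D]
2: W B1 → L1 hit [D]
3: R B4 → L1 miss wb→B1 [-]
4: W B2 → L2 miss [D]
5: R B4 → L1 hit [-]
6: R B1 → L1 miss [-]
7: R B1 → L1 hit [-]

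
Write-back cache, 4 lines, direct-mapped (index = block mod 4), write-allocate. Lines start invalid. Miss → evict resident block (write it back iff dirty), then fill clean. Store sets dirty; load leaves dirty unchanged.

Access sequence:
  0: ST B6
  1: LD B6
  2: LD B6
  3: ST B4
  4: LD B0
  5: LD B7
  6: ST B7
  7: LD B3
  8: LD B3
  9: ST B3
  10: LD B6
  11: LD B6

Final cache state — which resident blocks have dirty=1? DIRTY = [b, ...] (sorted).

DIRTY = [3, 6]

0: W B6 → L2 miss [D]
1: R B6 → L2 hit [D]
2: R B6 → L2 hit [D]
3: W B4 → L0 miss [D]
4: R B0 → L0 miss wb→B4 [-]
5: R B7 → L3 miss [-]
6: W B7 → L3 hit [D]
7: R B3 → L3 miss wb→B7 [-]
8: R B3 → L3 hit [-]
9: W B3 → L3 hit [D]
10: R B6 → L2 hit [D]
11: R B6 → L2 hit [D]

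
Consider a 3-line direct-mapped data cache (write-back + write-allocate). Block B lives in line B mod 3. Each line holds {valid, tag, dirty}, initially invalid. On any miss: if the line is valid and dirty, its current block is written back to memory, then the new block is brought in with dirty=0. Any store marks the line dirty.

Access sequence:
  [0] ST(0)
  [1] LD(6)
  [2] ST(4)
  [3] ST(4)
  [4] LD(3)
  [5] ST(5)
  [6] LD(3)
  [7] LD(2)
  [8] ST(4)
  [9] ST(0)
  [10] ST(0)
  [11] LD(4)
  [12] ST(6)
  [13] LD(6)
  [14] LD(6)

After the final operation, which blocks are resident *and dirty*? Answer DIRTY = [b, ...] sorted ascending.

0: W B0 -> L0 miss  d=D]
1: R B6 -> L0 miss wb->B0  d=-]
2: W B4 -> L1 miss  d=D]
3: W B4 -> L1 hit  d=D]
4: R B3 -> L0 miss  d=-]
5: W B5 -> L2 miss  d=D]
6: R B3 -> L0 hit  d=-]
7: R B2 -> L2 miss wb->B5  d=-]
8: W B4 -> L1 hit  d=D]
9: W B0 -> L0 miss  d=D]
10: W B0 -> L0 hit  d=D]
11: R B4 -> L1 hit  d=D]
12: W B6 -> L0 miss wb->B0  d=D]
13: R B6 -> L0 hit  d=D]
14: R B6 -> L0 hit  d=D]

DIRTY = [4, 6]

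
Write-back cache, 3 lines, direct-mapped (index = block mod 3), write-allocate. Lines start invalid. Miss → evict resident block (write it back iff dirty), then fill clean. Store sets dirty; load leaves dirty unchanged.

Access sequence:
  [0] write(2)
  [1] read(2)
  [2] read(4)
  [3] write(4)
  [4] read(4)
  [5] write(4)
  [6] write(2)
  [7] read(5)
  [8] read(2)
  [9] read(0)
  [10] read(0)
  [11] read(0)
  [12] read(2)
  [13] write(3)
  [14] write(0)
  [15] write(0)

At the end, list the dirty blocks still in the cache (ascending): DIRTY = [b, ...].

DIRTY = [0, 4]

0: W B2 → L2 miss [D]
1: R B2 → L2 hit [D]
2: R B4 → L1 miss [-]
3: W B4 → L1 hit [D]
4: R B4 → L1 hit [D]
5: W B4 → L1 hit [D]
6: W B2 → L2 hit [D]
7: R B5 → L2 miss wb→B2 [-]
8: R B2 → L2 miss [-]
9: R B0 → L0 miss [-]
10: R B0 → L0 hit [-]
11: R B0 → L0 hit [-]
12: R B2 → L2 hit [-]
13: W B3 → L0 miss [D]
14: W B0 → L0 miss wb→B3 [D]
15: W B0 → L0 hit [D]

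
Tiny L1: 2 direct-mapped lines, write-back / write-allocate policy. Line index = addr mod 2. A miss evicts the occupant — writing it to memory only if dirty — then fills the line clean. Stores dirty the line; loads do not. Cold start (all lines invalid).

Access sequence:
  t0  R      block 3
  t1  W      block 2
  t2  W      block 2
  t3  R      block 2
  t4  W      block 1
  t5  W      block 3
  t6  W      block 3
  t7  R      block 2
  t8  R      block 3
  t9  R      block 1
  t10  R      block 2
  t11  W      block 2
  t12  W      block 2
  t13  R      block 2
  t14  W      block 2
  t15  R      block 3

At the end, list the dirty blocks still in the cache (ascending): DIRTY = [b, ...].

DIRTY = [2]

0: R B3 -> L1 miss  d=-]
1: W B2 -> L0 miss  d=D]
2: W B2 -> L0 hit  d=D]
3: R B2 -> L0 hit  d=D]
4: W B1 -> L1 miss  d=D]
5: W B3 -> L1 miss wb->B1  d=D]
6: W B3 -> L1 hit  d=D]
7: R B2 -> L0 hit  d=D]
8: R B3 -> L1 hit  d=D]
9: R B1 -> L1 miss wb->B3  d=-]
10: R B2 -> L0 hit  d=D]
11: W B2 -> L0 hit  d=D]
12: W B2 -> L0 hit  d=D]
13: R B2 -> L0 hit  d=D]
14: W B2 -> L0 hit  d=D]
15: R B3 -> L1 miss  d=-]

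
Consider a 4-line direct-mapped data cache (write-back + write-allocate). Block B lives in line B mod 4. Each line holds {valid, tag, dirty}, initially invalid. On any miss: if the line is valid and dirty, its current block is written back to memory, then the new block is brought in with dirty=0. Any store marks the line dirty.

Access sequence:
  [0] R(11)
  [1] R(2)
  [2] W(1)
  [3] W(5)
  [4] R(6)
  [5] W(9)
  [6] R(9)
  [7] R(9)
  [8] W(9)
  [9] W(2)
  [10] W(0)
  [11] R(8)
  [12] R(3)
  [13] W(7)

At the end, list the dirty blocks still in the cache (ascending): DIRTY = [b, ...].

DIRTY = [2, 7, 9]

0: R B11 -> L3 miss  d=-]
1: R B2 -> L2 miss  d=-]
2: W B1 -> L1 miss  d=D]
3: W B5 -> L1 miss wb->B1  d=D]
4: R B6 -> L2 miss  d=-]
5: W B9 -> L1 miss wb->B5  d=D]
6: R B9 -> L1 hit  d=D]
7: R B9 -> L1 hit  d=D]
8: W B9 -> L1 hit  d=D]
9: W B2 -> L2 miss  d=D]
10: W B0 -> L0 miss  d=D]
11: R B8 -> L0 miss wb->B0  d=-]
12: R B3 -> L3 miss  d=-]
13: W B7 -> L3 miss  d=D]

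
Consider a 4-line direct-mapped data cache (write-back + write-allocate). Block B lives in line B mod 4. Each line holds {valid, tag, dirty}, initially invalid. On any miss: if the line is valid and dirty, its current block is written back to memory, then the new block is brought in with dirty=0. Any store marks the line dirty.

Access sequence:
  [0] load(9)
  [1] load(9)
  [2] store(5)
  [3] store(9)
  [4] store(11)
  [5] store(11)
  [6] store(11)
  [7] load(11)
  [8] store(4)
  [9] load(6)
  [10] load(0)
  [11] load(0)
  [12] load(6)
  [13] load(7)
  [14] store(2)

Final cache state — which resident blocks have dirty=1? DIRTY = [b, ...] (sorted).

  0 | R B9 → L1 miss [-]
  1 | R B9 → L1 hit [-]
  2 | W B5 → L1 miss [D]
  3 | W B9 → L1 miss wb→B5 [D]
  4 | W B11 → L3 miss [D]
  5 | W B11 → L3 hit [D]
  6 | W B11 → L3 hit [D]
  7 | R B11 → L3 hit [D]
  8 | W B4 → L0 miss [D]
  9 | R B6 → L2 miss [-]
  10 | R B0 → L0 miss wb→B4 [-]
  11 | R B0 → L0 hit [-]
  12 | R B6 → L2 hit [-]
  13 | R B7 → L3 miss wb→B11 [-]
  14 | W B2 → L2 miss [D]

DIRTY = [2, 9]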